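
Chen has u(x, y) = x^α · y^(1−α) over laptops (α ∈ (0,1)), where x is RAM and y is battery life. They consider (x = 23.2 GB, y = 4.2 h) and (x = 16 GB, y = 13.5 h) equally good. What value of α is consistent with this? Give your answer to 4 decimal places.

The Cobb–Douglas utilities coincide, so 23.2^α·4.2^(1−α) = 16^α·13.5^(1−α).
Taking logs: α·ln 23.2 + (1−α)·ln 4.2 = α·ln 16 + (1−α)·ln 13.5, i.e. α·0.3715636 = (1−α)·1.1676052.
With A = 0.3715636 and B = 1.1676052: α·A = (1−α)·B, so α = B/(A+B) = 1.1676052/1.5391688 ≈ 0.7586.

α ≈ 0.7586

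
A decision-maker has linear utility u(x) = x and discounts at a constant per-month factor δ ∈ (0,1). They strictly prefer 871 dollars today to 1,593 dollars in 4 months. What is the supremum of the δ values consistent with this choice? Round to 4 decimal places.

The preference means 871 > δ^4·1593.
So δ^4 < 871/1593 = 0.54677; taking the 4th root of both positive sides preserves the inequality.
δ < (871/1593)^(1/4) ≈ 0.8599.

δ < 0.8599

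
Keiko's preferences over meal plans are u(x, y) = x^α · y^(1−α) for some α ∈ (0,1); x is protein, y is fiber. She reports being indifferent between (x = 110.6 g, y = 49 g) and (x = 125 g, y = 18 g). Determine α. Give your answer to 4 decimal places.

α ≈ 0.8911

The Cobb–Douglas utilities coincide, so 110.6^α·49^(1−α) = 125^α·18^(1−α).
Taking logs: α·ln 110.6 + (1−α)·ln 49 = α·ln 125 + (1−α)·ln 18, i.e. α·-0.1223936 = (1−α)·-1.0014485.
Thus α·(-1.1238421) = -1.0014485, so α = -1.0014485/-1.1238421 ≈ 0.8911.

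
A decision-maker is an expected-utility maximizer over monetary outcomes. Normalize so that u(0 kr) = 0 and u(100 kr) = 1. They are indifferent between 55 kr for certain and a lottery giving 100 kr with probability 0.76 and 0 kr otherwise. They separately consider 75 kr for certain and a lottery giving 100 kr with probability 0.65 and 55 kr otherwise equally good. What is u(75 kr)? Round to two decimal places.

First, u(55 kr) = 0.76·u(100 kr) + 0.24·u(0 kr) = 0.76.
Chaining: u(75 kr) = 0.65·1.00 + 0.35·0.76 = 0.9160.

0.92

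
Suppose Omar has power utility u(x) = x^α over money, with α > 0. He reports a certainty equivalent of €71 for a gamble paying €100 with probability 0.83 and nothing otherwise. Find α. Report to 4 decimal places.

Since u(0) = 0, the lottery's EU is 0.83·100^α.
Equating: 71^α = 0.83·100^α, i.e. 0.7100^α = 0.83.
Taking logs: α·ln(71/100) = ln(0.83), so α = -0.1863296 / -0.3424903 ≈ 0.5440.

α ≈ 0.5440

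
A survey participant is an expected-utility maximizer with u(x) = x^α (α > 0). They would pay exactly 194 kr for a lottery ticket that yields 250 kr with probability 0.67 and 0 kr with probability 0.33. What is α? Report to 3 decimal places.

Since u(0) = 0, the lottery's EU is 0.67·250^α.
Equating: 194^α = 0.67·250^α, i.e. 0.7760^α = 0.67.
Take logs: α = ln 0.67 / ln(194/250) ≈ 1.57915.

α ≈ 1.579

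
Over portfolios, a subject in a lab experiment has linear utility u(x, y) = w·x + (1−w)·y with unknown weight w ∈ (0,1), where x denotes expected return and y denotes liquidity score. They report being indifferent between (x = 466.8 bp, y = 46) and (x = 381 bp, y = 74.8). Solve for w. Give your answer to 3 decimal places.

w = 0.251

Indifference: w·466.8 + (1−w)·46 = w·381 + (1−w)·74.8.
Collecting terms: w·85.8 = (1−w)·28.8.
So w/(1−w) = 28.8/85.8 = 0.3357, giving w = 28.8/(85.8+28.8) = 0.251.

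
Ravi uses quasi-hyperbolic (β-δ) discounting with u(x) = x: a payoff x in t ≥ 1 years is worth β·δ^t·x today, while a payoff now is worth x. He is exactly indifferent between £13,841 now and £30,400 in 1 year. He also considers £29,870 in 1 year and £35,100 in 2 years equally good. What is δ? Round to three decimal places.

δ ≈ 0.851

From the later pair, β·δ^1·29870 = β·δ^2·35100; dividing through, δ = 29870/35100 = 0.85100.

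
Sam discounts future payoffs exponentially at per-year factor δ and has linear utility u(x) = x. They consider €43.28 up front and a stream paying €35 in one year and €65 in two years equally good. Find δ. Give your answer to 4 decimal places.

The stream is worth 35δ + 65δ² today, so 35δ + 65δ² = 43.28.
That is, 65δ² + 35δ − 43.28 = 0, a quadratic in δ.
By the quadratic formula (taking the positive root), δ = (−35 + √12477.80) / 130 ≈ 0.5900.

δ ≈ 0.5900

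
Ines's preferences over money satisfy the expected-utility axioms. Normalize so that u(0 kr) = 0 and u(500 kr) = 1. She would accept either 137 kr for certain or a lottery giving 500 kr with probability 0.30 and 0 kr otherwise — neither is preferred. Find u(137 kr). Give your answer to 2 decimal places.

u(137 kr) equals the lottery's expected utility: 0.30·1 + 0.70·0 = 0.30.

0.30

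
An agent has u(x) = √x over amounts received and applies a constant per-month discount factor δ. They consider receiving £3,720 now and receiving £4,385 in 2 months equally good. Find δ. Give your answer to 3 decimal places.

The payoff in 2 months is discounted by δ^2, so u(3720) = δ^2·u(4385) and δ^2 = u(3720)/u(4385).
With u(x) = √x: δ^2 = √3720/√4385 = √(3720/4385) = 0.92106.
So δ = 0.92106^(1/2) ≈ 0.960.

δ ≈ 0.960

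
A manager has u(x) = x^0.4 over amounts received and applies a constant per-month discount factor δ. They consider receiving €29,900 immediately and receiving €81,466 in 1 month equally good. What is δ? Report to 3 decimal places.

δ ≈ 0.670

Equating discounted utilities: u(29900) = δ·u(81466) ⇒ δ = u(29900)/u(81466).
Since u(x) = x^0.4, δ = (29900/81466)^0.4 = 0.36702^0.4 = 0.66970.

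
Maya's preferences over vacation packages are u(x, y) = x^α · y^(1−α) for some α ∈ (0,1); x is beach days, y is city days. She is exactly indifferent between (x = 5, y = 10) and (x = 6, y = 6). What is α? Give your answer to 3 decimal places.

Indifference: 5^α · 10^(1−α) = 6^α · 6^(1−α).
Rearrange to (5/6)^α = (6/10)^(1−α) and take logs: α·-0.182322 = (1−α)·-0.510826.
Thus α·(-0.693148) = -0.510826, so α = -0.510826/-0.693148 ≈ 0.737.

α ≈ 0.737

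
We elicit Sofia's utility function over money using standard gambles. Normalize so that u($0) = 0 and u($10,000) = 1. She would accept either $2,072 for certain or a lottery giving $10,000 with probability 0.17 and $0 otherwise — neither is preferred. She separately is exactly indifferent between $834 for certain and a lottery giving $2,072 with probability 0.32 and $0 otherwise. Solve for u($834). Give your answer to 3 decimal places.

From the first indifference, u($2,072) = 0.17·u($10,000) + 0.83·u($0) = 0.17·1 + 0.83·0 = 0.17.
Chaining: u($834) = 0.32·0.17 + 0.68·0.00 = 0.0544.

0.054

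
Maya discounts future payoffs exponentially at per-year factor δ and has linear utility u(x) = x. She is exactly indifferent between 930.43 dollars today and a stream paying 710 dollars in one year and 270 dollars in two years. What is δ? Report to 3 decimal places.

The stream is worth 710δ + 270δ² today, so 710δ + 270δ² = 930.43.
So 270δ² + 710δ − 930.43 = 0.
δ = (−710 + √(710² + 4·270·930.43)) / (2·270) = (−710 + √1508964.40) / 540 ≈ 0.960.

δ ≈ 0.960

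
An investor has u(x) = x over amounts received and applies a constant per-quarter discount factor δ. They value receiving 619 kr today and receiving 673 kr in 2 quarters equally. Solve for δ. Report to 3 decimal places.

δ ≈ 0.959

Indifference means u(619) = δ^2 · u(673), so δ^2 = u(619)/u(673).
With u(x) = x: δ^2 = 619/673 = 0.91976.
Taking the square root: δ = 0.91976^(1/2) ≈ 0.959.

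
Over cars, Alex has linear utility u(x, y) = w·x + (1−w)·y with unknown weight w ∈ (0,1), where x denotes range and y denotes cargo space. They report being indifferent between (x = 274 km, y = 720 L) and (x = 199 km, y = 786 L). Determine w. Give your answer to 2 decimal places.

Equating utilities: w·274 + (1−w)·720 = w·199 + (1−w)·786.
w·(274−199) = (1−w)·(786−720), i.e. w·75 = (1−w)·66.
So w/(1−w) = 66/75 = 0.8800, giving w = 66/(75+66) = 0.47.

w = 0.47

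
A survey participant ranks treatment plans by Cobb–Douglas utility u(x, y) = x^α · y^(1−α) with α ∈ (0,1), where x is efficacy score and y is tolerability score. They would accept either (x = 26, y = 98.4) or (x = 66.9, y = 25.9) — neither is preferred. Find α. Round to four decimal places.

The Cobb–Douglas utilities coincide, so 26^α·98.4^(1−α) = 66.9^α·25.9^(1−α).
Taking logs: α·ln 26 + (1−α)·ln 98.4 = α·ln 66.9 + (1−α)·ln 25.9, i.e. α·-0.9451024 = (1−α)·-1.3347978.
With A = -0.9451024 and B = -1.3347978: α·A = (1−α)·B, so α = B/(A+B) = -1.3347978/-2.2799002 ≈ 0.5855.

α ≈ 0.5855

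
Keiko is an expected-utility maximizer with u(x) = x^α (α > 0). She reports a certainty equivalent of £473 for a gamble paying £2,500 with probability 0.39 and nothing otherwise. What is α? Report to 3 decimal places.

EU(lottery) = 0.39·2500^α + 0.61·0 = 0.39·2500^α.
Indifference: 473^α = 0.39·2500^α, so (473/2500)^α = 0.39.
Take logs: α = ln 0.39 / ln(473/2500) ≈ 0.56555.

α ≈ 0.566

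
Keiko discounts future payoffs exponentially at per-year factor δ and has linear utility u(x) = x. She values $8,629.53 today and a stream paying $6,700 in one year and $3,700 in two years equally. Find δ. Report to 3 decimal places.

Present value of the stream is 6700·δ + 3700·δ². Indifference gives 6700δ + 3700δ² = 8629.53.
Rearranged: 3700δ² + 6700δ − 8629.53 = 0.
By the quadratic formula (taking the positive root), δ = (−6700 + √172607044.00) / 7400 ≈ 0.870.

δ ≈ 0.870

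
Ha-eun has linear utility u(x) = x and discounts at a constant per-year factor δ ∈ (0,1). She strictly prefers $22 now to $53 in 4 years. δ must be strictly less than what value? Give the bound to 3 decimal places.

Under u(x) = x this choice says 22 > δ^4·53.
So δ^4 < 22/53 = 0.41509; taking the 4th root of both positive sides preserves the inequality.
δ < (22/53)^(1/4) ≈ 0.803.

δ < 0.803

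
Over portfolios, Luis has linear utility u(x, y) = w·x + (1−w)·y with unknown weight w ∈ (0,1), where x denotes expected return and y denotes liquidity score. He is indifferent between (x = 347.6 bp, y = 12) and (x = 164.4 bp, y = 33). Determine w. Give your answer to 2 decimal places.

u(347.6,12) = u(164.4,33) means w·347.6 + (1−w)·12 = w·164.4 + (1−w)·33.
Rearranging, 183.2·w − 21·(1−w) = 0.
So w/(1−w) = 21/183.2 = 0.1146, giving w = 21/(183.2+21) = 0.10.

w = 0.10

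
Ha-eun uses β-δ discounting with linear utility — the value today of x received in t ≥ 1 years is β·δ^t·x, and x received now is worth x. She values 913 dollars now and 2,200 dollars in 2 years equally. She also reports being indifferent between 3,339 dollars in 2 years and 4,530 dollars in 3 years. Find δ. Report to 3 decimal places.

The second indifference involves only future payoffs, so β cancels: β·δ^2·3339 = β·δ^3·4530, giving δ = 3339/4530 = 0.73709.

δ ≈ 0.737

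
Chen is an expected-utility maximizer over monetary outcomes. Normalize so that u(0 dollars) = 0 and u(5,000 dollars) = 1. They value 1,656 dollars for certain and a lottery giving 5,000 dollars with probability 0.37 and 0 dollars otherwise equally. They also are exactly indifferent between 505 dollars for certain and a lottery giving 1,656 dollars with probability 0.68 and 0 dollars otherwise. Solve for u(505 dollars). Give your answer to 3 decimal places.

0.252

From the first indifference, u(1,656 dollars) = 0.37·u(5,000 dollars) + 0.63·u(0 dollars) = 0.37·1 + 0.63·0 = 0.37.
Then u(505 dollars) = 0.68·u(1,656 dollars) + 0.32·u(0 dollars) = 0.68·0.37 + 0.32·0.00 = 0.2516.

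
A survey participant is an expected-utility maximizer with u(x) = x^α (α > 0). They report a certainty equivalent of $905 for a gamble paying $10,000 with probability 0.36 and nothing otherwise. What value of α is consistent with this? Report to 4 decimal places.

α ≈ 0.4253

The lottery's expected utility is 0.36·u(10000) + 0.64·u(0) = 0.36·10000^α (since u(0) = 0 for α > 0).
Indifference: 905^α = 0.36·10000^α, so (905/10000)^α = 0.36.
Taking logs: α·ln(905/10000) = ln(0.36), so α = -1.0216512 / -2.4024054 ≈ 0.4253.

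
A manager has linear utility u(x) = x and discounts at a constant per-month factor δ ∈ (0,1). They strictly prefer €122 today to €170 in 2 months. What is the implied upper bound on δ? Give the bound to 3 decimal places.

The preference means 122 > δ^2·170.
So δ^2 < 122/170 = 0.71765; taking the square root of both positive sides preserves the inequality.
δ < 0.71765^(1/2) = 0.847.

δ < 0.847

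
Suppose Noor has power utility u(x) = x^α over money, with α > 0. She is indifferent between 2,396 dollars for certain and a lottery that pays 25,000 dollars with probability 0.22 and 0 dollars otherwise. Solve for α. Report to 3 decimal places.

α ≈ 0.646

EU(lottery) = 0.22·25000^α + 0.78·0 = 0.22·25000^α.
Indifference: 2396^α = 0.22·25000^α, so (2396/25000)^α = 0.22.
Take logs: α = ln 0.22 / ln(2396/25000) ≈ 0.64566.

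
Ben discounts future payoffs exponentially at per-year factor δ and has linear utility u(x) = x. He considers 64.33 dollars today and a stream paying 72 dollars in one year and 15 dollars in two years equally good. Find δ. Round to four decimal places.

δ ≈ 0.7700

The stream is worth 72δ + 15δ² today, so 72δ + 15δ² = 64.33.
So 15δ² + 72δ − 64.33 = 0.
By the quadratic formula (taking the positive root), δ = (−72 + √9043.80) / 30 ≈ 0.7700.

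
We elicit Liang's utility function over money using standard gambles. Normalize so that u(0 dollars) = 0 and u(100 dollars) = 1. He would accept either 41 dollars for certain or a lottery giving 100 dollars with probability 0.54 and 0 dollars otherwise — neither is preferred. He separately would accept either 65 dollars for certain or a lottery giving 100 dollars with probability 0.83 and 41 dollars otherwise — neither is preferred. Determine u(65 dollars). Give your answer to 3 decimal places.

From the first indifference, u(41 dollars) = 0.54·u(100 dollars) + 0.46·u(0 dollars) = 0.54·1 + 0.46·0 = 0.54.
Then u(65 dollars) = 0.83·u(100 dollars) + 0.17·u(41 dollars) = 0.83·1.00 + 0.17·0.54 = 0.9218.

0.922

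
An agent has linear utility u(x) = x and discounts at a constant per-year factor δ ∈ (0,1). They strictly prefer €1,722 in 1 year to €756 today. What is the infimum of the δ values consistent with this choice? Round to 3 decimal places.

δ > 0.439

Under u(x) = x this choice says 756 < δ·1722.
Dividing through by 1722 gives δ > 0.43902.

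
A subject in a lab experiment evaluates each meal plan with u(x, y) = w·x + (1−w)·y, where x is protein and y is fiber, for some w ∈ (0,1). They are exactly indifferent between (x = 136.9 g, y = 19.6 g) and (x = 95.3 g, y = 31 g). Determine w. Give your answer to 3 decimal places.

w = 0.215

Equating utilities: w·136.9 + (1−w)·19.6 = w·95.3 + (1−w)·31.
w·(136.9−95.3) = (1−w)·(31−19.6), i.e. w·41.6 = (1−w)·11.4.
The marginal rate of substitution is 11.4/41.6, so w = 11.4/(41.6+11.4) = 0.215.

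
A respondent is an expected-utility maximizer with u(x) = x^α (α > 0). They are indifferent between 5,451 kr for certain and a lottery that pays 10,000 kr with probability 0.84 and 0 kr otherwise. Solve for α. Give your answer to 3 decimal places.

The lottery's expected utility is 0.84·u(10000) + 0.16·u(0) = 0.84·10000^α (since u(0) = 0 for α > 0).
Equating: 5451^α = 0.84·10000^α, i.e. 0.5451^α = 0.84.
Take logs: α = ln 0.84 / ln(5451/10000) ≈ 0.28734.

α ≈ 0.287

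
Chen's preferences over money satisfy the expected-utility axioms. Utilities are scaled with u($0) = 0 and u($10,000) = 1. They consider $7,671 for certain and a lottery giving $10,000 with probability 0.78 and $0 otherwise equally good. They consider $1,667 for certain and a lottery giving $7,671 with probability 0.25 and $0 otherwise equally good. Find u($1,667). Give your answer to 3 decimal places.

First, u($7,671) = 0.78·u($10,000) + 0.22·u($0) = 0.78.
Chaining: u($1,667) = 0.25·0.78 + 0.75·0.00 = 0.1950.

0.195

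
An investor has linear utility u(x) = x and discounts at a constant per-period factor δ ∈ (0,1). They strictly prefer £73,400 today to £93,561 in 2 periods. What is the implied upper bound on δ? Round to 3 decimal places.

δ < 0.886

Comparing present values: 73400 > δ^2·93561.
Hence δ^2 < 73400/93561 = 0.78451, and x ↦ x^(1/2) is increasing on (0,∞).
δ < (73400/93561)^(1/2) ≈ 0.886.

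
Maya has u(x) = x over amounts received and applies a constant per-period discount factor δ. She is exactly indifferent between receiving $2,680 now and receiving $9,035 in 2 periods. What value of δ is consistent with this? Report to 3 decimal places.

Indifference means u(2680) = δ^2 · u(9035), so δ^2 = u(2680)/u(9035).
With u(x) = x: δ^2 = 2680/9035 = 0.29662.
Hence δ = (0.29662)^(1/2) = 0.54463.

δ ≈ 0.545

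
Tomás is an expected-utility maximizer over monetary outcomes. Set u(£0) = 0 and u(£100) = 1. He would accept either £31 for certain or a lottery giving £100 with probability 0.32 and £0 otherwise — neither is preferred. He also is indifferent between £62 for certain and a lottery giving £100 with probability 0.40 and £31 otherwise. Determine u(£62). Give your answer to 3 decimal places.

First, u(£31) = 0.32·u(£100) + 0.68·u(£0) = 0.32.
Then u(£62) = 0.40·u(£100) + 0.60·u(£31) = 0.40·1.00 + 0.60·0.32 = 0.5920.

0.592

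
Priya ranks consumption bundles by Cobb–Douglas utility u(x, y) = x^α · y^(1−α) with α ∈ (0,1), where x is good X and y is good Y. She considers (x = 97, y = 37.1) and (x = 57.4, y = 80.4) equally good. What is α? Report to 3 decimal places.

Set the two utilities equal: 97^α·37.1^(1−α) = 57.4^α·80.4^(1−α).
(97/57.4)^α = (80.4/37.1)^(1−α); take logs: α·ln(97/57.4) = (1−α)·ln(80.4/37.1), i.e. α·0.524667 = (1−α)·0.773397.
With A = 0.524667 and B = 0.773397: α·A = (1−α)·B, so α = B/(A+B) = 0.773397/1.298064 ≈ 0.596.

α ≈ 0.596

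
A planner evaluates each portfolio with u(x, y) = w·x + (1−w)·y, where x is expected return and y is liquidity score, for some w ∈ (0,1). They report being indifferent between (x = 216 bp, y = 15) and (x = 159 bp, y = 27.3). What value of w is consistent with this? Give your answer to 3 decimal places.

Indifference: w·216 + (1−w)·15 = w·159 + (1−w)·27.3.
w·(216−159) = (1−w)·(27.3−15), i.e. w·57 = (1−w)·12.3.
The marginal rate of substitution is 12.3/57, so w = 12.3/(57+12.3) = 0.177.

w = 0.177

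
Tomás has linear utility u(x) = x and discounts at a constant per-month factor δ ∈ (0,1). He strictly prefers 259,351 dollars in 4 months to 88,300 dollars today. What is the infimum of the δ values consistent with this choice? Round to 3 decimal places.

δ > 0.764

Under u(x) = x this choice says 88300 < δ^4·259351.
Dividing by 259351: δ^4 > 0.34047. Both sides are positive, so the 4th root keeps the direction.
δ > 0.34047^(1/4) = 0.764.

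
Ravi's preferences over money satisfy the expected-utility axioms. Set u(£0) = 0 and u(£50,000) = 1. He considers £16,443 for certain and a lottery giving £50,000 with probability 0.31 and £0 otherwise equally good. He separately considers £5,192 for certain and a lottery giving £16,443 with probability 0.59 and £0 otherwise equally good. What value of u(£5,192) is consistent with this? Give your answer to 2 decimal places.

0.18

The first gamble pins u(£16,443): it must equal 0.31·1 + 0.69·0 = 0.31.
Then u(£5,192) = 0.59·u(£16,443) + 0.41·u(£0) = 0.59·0.31 + 0.41·0.00 = 0.1829.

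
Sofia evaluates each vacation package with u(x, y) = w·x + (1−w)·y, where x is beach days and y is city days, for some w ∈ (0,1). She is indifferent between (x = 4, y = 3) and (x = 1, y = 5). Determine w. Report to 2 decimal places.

Equating utilities: w·4 + (1−w)·3 = w·1 + (1−w)·5.
Rearranging, 3·w − 2·(1−w) = 0.
Hence w = 2/(3+2) = 2/5 = 0.40.

w = 0.40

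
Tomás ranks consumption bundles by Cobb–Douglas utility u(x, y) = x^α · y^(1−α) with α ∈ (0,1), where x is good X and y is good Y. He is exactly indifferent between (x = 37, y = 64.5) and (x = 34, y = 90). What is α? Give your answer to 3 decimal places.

α ≈ 0.798

The Cobb–Douglas utilities coincide, so 37^α·64.5^(1−α) = 34^α·90^(1−α).
Taking logs: α·ln 37 + (1−α)·ln 64.5 = α·ln 34 + (1−α)·ln 90, i.e. α·0.084557 = (1−α)·0.333144.
Thus α·(0.417701) = 0.333144, so α = 0.333144/0.417701 ≈ 0.798.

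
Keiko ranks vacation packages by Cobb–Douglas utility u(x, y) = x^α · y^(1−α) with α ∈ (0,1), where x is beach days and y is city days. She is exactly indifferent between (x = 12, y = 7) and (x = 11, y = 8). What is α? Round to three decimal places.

Set the two utilities equal: 12^α·7^(1−α) = 11^α·8^(1−α).
Rearrange to (12/11)^α = (8/7)^(1−α) and take logs: α·0.087011 = (1−α)·0.133531.
With A = 0.087011 and B = 0.133531: α·A = (1−α)·B, so α = B/(A+B) = 0.133531/0.220542 ≈ 0.605.

α ≈ 0.605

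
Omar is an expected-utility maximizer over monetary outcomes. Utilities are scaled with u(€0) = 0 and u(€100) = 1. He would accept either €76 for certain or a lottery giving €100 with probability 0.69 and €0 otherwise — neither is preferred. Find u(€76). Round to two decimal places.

0.69

By the standard-gamble method, u(€76) is just the indifference probability on the best outcome: 0.69.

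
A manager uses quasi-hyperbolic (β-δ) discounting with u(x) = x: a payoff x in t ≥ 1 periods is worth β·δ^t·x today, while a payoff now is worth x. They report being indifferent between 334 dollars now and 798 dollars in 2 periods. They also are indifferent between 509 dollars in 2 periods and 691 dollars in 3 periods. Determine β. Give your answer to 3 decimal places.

β ≈ 0.771

Both payoffs in the second observation are in the future, so β drops out: δ^2·509 = δ^3·691 ⇒ δ = 509/691 = 0.73661.
Now use the now-vs-future pair: 334 = β·δ^2·798 gives β = 334/(0.54260·798) ≈ 0.771.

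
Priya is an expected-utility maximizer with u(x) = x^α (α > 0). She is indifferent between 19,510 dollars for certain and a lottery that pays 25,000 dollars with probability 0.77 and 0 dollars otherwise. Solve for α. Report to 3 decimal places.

EU(lottery) = 0.77·25000^α + 0.23·0 = 0.77·25000^α.
Setting u(19510) equal to that: 19510^α = 0.77·25000^α ⇒ (19510/25000)^α = 0.77.
α = ln(0.77) / ln(19510/25000) = -0.261365/-0.247949 ≈ 1.054.

α ≈ 1.054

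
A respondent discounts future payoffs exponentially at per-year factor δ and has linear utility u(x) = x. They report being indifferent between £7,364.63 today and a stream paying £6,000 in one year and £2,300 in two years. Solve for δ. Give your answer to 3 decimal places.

Present value of the stream is 6000·δ + 2300·δ². Indifference gives 6000δ + 2300δ² = 7364.63.
Rearranged: 2300δ² + 6000δ − 7364.63 = 0.
By the quadratic formula (taking the positive root), δ = (−6000 + √103754596.00) / 4600 ≈ 0.910.

δ ≈ 0.910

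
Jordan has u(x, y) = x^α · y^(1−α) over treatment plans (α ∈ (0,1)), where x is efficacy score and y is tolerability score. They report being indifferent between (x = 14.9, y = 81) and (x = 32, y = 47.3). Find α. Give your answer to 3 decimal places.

α ≈ 0.413

Set the two utilities equal: 14.9^α·81^(1−α) = 32^α·47.3^(1−α).
Taking logs: α·ln 14.9 + (1−α)·ln 81 = α·ln 32 + (1−α)·ln 47.3, i.e. α·-0.764375 = (1−α)·-0.537939.
So α/(1−α) = (-0.537939)/(-0.764375) = 0.703763, and α = 0.703763/1.703763 ≈ 0.413.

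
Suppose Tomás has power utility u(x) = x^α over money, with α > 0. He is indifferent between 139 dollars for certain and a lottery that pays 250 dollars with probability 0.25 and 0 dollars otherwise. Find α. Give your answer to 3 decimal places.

α ≈ 2.362

EU(lottery) = 0.25·250^α + 0.75·0 = 0.25·250^α.
Setting u(139) equal to that: 139^α = 0.25·250^α ⇒ (139/250)^α = 0.25.
Take logs: α = ln 0.25 / ln(139/250) ≈ 2.36171.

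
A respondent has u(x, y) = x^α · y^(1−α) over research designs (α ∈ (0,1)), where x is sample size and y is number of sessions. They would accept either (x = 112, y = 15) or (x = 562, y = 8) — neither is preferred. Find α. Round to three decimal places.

Set the two utilities equal: 112^α·15^(1−α) = 562^α·8^(1−α).
Taking logs: α·ln 112 + (1−α)·ln 15 = α·ln 562 + (1−α)·ln 8, i.e. α·-1.613003 = (1−α)·-0.628609.
So α/(1−α) = (-0.628609)/(-1.613003) = 0.389713, and α = 0.389713/1.389713 ≈ 0.280.

α ≈ 0.280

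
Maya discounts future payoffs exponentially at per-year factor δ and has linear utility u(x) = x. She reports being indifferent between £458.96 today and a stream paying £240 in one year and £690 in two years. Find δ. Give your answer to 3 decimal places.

δ ≈ 0.660

Equating present values: 458.96 = 240δ + 690δ².
So 690δ² + 240δ − 458.96 = 0.
The positive root is δ = [−240 + √(240² + 4·690·458.96)] / (2·690) = (−240 + 1150.795)/1380 ≈ 0.660.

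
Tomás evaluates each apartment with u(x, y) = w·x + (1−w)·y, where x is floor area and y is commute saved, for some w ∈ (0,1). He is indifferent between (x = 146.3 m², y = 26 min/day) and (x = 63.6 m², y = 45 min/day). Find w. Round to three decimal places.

w = 0.187

u(146.3,26) = u(63.6,45) means w·146.3 + (1−w)·26 = w·63.6 + (1−w)·45.
w·(146.3−63.6) = (1−w)·(45−26), i.e. w·82.7 = (1−w)·19.
Hence w = 19/(82.7+19) = 19/101.7 = 0.187.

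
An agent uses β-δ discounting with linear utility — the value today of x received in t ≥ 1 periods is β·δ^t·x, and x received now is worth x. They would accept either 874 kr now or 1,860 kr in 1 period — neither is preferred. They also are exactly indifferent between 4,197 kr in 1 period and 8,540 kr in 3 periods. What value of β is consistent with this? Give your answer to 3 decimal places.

β ≈ 0.670

The second indifference involves only future payoffs, so β cancels: β·δ^1·4197 = β·δ^3·8540, giving δ^2 = 4197/8540 = 0.49145, so δ = 0.70104.
Substituting δ into 874 = β·δ·1860: β = 874/(1303.928) ≈ 0.670.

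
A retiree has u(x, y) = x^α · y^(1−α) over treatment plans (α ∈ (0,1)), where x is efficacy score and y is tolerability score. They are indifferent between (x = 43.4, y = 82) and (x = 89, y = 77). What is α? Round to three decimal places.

α ≈ 0.081

The Cobb–Douglas utilities coincide, so 43.4^α·82^(1−α) = 89^α·77^(1−α).
Taking logs: α·ln 43.4 + (1−α)·ln 82 = α·ln 89 + (1−α)·ln 77, i.e. α·-0.718177 = (1−α)·-0.062914.
Thus α·(-0.781091) = -0.062914, so α = -0.062914/-0.781091 ≈ 0.081.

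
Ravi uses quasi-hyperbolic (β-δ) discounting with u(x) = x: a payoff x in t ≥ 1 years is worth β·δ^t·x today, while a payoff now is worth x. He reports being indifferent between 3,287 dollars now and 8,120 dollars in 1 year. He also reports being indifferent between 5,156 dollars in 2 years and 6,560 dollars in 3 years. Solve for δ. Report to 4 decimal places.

From the later pair, β·δ^2·5156 = β·δ^3·6560; dividing through, δ = 5156/6560 = 0.78598.

δ ≈ 0.7860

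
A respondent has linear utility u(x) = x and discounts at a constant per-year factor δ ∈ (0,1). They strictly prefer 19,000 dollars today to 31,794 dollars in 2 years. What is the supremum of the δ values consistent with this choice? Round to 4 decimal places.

The preference means 19000 > δ^2·31794.
So δ^2 < 19000/31794 = 0.59760; taking the square root of both positive sides preserves the inequality.
δ < (19000/31794)^(1/2) ≈ 0.7730.

δ < 0.7730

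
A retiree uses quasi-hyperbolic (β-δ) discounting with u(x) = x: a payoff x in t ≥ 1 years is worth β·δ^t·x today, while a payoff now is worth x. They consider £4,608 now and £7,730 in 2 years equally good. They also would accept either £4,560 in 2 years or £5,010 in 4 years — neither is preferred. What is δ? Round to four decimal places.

From the later pair, β·δ^2·4560 = β·δ^4·5010; dividing through, δ^2 = 4560/5010 = 0.91018, so δ = 0.95403.

δ ≈ 0.9540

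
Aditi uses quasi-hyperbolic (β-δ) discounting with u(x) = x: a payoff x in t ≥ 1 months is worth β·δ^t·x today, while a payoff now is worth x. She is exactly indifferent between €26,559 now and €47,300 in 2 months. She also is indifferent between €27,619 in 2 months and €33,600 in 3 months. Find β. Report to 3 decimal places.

β ≈ 0.831

Both payoffs in the second observation are in the future, so β drops out: δ^2·27619 = δ^3·33600 ⇒ δ = 27619/33600 = 0.82199.
The first indifference: 26559 = β·δ^2·47300, so β = 26559/(δ^2·47300) = 26559/(0.67567·47300) ≈ 0.831.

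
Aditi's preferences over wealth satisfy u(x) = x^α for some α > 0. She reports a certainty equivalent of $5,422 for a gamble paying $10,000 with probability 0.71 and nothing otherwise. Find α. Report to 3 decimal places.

The lottery's expected utility is 0.71·u(10000) + 0.29·u(0) = 0.71·10000^α (since u(0) = 0 for α > 0).
Indifference: 5422^α = 0.71·10000^α, so (5422/10000)^α = 0.71.
Taking logs: α·ln(5422/10000) = ln(0.71), so α = -0.342490 / -0.612120 ≈ 0.560.

α ≈ 0.560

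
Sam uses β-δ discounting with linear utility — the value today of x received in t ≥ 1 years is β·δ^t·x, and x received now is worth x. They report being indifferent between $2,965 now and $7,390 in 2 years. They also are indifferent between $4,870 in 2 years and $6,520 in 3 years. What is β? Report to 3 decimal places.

β ≈ 0.719

The second indifference involves only future payoffs, so β cancels: β·δ^2·4870 = β·δ^3·6520, giving δ = 4870/6520 = 0.74693.
The first indifference: 2965 = β·δ^2·7390, so β = 2965/(δ^2·7390) = 2965/(0.55791·7390) ≈ 0.719.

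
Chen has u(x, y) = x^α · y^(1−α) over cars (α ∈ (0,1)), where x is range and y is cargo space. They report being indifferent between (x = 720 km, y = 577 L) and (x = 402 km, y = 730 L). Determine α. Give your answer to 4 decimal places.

α ≈ 0.2875

Set the two utilities equal: 720^α·577^(1−α) = 402^α·730^(1−α).
Rearrange to (720/402)^α = (730/577)^(1−α) and take logs: α·0.5827991 = (1−α)·0.2352023.
With A = 0.5827991 and B = 0.2352023: α·A = (1−α)·B, so α = B/(A+B) = 0.2352023/0.8180014 ≈ 0.2875.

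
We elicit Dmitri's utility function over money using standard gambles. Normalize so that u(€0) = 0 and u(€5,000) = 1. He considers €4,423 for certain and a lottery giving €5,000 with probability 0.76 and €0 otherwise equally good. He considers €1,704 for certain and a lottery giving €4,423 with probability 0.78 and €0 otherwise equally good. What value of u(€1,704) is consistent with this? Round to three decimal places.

0.593

From the first indifference, u(€4,423) = 0.76·u(€5,000) + 0.24·u(€0) = 0.76·1 + 0.24·0 = 0.76.
Chaining: u(€1,704) = 0.78·0.76 + 0.22·0.00 = 0.5928.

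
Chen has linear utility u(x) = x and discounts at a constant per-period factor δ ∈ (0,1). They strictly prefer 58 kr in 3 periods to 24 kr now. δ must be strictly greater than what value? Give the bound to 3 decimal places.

δ > 0.745

Comparing present values: 24 < δ^3·58.
Dividing by 58: δ^3 > 0.41379. Both sides are positive, so the cube root keeps the direction.
δ > (24/58)^(1/3) ≈ 0.745.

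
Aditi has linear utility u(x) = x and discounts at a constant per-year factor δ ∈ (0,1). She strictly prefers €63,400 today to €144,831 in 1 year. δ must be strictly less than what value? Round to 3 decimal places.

δ < 0.438

The preference means 63400 > δ·144831.
So δ < 63400/144831 = 0.43775.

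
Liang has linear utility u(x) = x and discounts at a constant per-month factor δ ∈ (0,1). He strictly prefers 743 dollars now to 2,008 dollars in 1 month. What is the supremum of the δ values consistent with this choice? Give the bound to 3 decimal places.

δ < 0.370

Under u(x) = x this choice says 743 > δ·2008.
Dividing through by 2008 gives δ < 0.37002.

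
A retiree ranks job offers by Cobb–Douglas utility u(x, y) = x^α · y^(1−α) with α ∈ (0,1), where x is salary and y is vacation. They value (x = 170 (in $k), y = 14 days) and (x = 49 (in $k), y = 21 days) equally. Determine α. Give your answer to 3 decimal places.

Set the two utilities equal: 170^α·14^(1−α) = 49^α·21^(1−α).
(170/49)^α = (21/14)^(1−α); take logs: α·ln(170/49) = (1−α)·ln(21/14), i.e. α·1.243978 = (1−α)·0.405465.
With A = 1.243978 and B = 0.405465: α·A = (1−α)·B, so α = B/(A+B) = 0.405465/1.649443 ≈ 0.246.

α ≈ 0.246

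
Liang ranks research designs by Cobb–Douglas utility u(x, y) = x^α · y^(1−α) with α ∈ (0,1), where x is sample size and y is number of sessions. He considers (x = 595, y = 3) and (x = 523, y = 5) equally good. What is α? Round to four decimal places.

Indifference: 595^α · 3^(1−α) = 523^α · 5^(1−α).
Rearrange to (595/523)^α = (5/3)^(1−α) and take logs: α·0.1289799 = (1−α)·0.5108256.
So α/(1−α) = (0.5108256)/(0.1289799) = 3.9605055, and α = 3.9605055/4.9605055 ≈ 0.7984.

α ≈ 0.7984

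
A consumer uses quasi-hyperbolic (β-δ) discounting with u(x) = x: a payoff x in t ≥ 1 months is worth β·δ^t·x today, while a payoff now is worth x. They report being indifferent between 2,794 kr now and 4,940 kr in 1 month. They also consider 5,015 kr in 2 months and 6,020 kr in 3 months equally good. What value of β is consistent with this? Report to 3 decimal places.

The second indifference involves only future payoffs, so β cancels: β·δ^2·5015 = β·δ^3·6020, giving δ = 5015/6020 = 0.83306.
Now use the now-vs-future pair: 2794 = β·δ·4940 gives β = 2794/(0.83306·4940) ≈ 0.679.

β ≈ 0.679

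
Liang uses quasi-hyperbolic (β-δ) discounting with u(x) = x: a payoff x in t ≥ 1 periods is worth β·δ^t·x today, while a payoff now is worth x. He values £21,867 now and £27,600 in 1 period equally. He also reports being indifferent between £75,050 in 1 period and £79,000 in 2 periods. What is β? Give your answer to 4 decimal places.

Both payoffs in the second observation are in the future, so β drops out: δ^1·75050 = δ^2·79000 ⇒ δ = 75050/79000 = 0.95000.
Substituting δ into 21867 = β·δ·27600: β = 21867/(26220.000) ≈ 0.8340.

β ≈ 0.8340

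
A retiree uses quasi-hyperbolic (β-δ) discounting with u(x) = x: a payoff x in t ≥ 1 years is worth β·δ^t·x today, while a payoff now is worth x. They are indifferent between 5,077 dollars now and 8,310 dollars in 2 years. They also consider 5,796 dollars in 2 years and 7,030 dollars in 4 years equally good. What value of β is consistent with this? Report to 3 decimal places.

The second indifference involves only future payoffs, so β cancels: β·δ^2·5796 = β·δ^4·7030, giving δ^2 = 5796/7030 = 0.82447, so δ = 0.90800.
Substituting δ into 5077 = β·δ^2·8310: β = 5077/(6851.317) ≈ 0.741.

β ≈ 0.741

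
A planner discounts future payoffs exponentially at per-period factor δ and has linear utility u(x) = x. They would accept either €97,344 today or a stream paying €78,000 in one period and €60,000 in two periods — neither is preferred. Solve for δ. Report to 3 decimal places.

Present value of the stream is 78000·δ + 60000·δ². Indifference gives 78000δ + 60000δ² = 97344.
That is, 60000δ² + 78000δ − 97344 = 0, a quadratic in δ.
By the quadratic formula (taking the positive root), δ = (−78000 + √29446560000.00) / 120000 ≈ 0.780.

δ ≈ 0.780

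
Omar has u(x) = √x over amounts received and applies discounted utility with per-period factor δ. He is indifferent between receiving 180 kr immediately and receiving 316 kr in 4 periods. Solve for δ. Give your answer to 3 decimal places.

Indifference means u(180) = δ^4 · u(316), so δ^4 = u(180)/u(316).
Since u(x) = √x, δ^4 = √(180/316) = 0.75473.
Hence δ = (0.75473)^(1/4) = 0.93207.

δ ≈ 0.932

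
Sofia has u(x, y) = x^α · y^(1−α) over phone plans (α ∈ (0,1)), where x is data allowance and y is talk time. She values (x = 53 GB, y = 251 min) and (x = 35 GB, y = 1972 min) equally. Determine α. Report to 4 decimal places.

Indifference: 53^α · 251^(1−α) = 35^α · 1972^(1−α).
Rearrange to (53/35)^α = (1972/251)^(1−α) and take logs: α·0.4149439 = (1−α)·2.0613506.
So α/(1−α) = (2.0613506)/(0.4149439) = 4.9677814, and α = 4.9677814/5.9677814 ≈ 0.8324.

α ≈ 0.8324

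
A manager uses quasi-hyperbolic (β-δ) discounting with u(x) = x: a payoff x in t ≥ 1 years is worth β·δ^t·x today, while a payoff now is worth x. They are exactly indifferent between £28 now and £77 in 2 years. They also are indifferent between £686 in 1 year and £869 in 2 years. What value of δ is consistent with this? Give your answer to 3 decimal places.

δ ≈ 0.789

From the later pair, β·δ^1·686 = β·δ^2·869; dividing through, δ = 686/869 = 0.78941.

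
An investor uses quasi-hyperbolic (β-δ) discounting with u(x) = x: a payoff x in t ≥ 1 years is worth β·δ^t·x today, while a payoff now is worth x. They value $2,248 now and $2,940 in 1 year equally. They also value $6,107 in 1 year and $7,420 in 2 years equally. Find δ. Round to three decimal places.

δ ≈ 0.823

From the later pair, β·δ^1·6107 = β·δ^2·7420; dividing through, δ = 6107/7420 = 0.82305.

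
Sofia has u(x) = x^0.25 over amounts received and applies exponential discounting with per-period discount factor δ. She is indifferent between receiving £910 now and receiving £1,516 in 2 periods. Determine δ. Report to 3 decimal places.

The payoff in 2 periods is discounted by δ^2, so u(910) = δ^2·u(1516) and δ^2 = u(910)/u(1516).
Since u(x) = x^0.25, δ^2 = (910/1516)^0.25 = 0.60026^0.25 = 0.88021.
Taking the square root: δ = 0.88021^(1/2) ≈ 0.938.

δ ≈ 0.938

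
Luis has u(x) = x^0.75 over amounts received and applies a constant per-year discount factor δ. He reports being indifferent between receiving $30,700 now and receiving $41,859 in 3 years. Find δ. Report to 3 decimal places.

Indifference means u(30700) = δ^3 · u(41859), so δ^3 = u(30700)/u(41859).
With u(x) = x^0.75: δ^3 = 30700^0.75/41859^0.75 = (30700/41859)^0.75 = 0.79252.
Taking the cube root: δ = 0.79252^(1/3) ≈ 0.925.

δ ≈ 0.925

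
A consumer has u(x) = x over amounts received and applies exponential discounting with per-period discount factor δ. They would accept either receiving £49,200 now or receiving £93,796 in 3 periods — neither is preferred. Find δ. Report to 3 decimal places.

δ ≈ 0.806

Indifference means u(49200) = δ^3 · u(93796), so δ^3 = u(49200)/u(93796).
With u(x) = x: δ^3 = 49200/93796 = 0.52454.
Hence δ = (0.52454)^(1/3) = 0.80648.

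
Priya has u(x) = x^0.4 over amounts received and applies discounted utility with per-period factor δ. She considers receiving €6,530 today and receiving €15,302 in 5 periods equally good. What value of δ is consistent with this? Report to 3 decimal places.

The payoff in 5 periods is discounted by δ^5, so u(6530) = δ^5·u(15302) and δ^5 = u(6530)/u(15302).
With u(x) = x^0.4: δ^5 = 6530^0.4/15302^0.4 = (6530/15302)^0.4 = 0.71132.
Taking the 5th root: δ = 0.71132^(1/5) ≈ 0.934.

δ ≈ 0.934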